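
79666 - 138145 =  - 58479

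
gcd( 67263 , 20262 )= 3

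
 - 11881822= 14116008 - 25997830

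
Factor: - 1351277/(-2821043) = 37^1*59^1 * 71^( - 1 )*619^1*39733^( - 1 )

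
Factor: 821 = 821^1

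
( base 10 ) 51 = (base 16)33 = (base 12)43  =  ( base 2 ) 110011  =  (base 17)30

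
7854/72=109+1/12  =  109.08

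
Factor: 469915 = 5^1*93983^1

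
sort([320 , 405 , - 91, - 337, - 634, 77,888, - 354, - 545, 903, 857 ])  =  [-634, - 545, - 354, - 337, - 91,77,320,  405, 857 , 888, 903]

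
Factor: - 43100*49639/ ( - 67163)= 2139440900/67163 =2^2 * 5^2*47^( - 1 ) *431^1*1429^(-1)*49639^1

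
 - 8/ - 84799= 8/84799=0.00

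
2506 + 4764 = 7270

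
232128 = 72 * 3224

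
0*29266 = 0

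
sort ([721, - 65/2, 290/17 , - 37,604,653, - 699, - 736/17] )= [ - 699, - 736/17, - 37 , - 65/2,290/17,604, 653,721 ]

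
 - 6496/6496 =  - 1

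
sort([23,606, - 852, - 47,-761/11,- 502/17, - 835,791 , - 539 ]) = [ - 852, - 835, - 539, - 761/11,  -  47 , - 502/17  ,  23,606, 791] 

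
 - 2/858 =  - 1/429 = - 0.00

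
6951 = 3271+3680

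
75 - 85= - 10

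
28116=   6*4686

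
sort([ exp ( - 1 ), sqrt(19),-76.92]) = [ - 76.92,exp( - 1 ), sqrt(  19 )] 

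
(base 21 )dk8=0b1100000010001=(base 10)6161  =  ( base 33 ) 5LN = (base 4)1200101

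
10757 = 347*31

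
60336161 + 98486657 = 158822818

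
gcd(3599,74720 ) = 1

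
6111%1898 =417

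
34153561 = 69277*493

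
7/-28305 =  - 7/28305 = - 0.00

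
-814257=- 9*90473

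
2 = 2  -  0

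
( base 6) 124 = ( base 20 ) 2C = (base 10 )52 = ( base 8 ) 64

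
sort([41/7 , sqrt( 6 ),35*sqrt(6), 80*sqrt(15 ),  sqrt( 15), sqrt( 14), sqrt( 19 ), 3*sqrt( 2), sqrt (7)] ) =[sqrt(6 ),  sqrt( 7), sqrt(14), sqrt( 15 ),3 * sqrt( 2),sqrt (19),41/7,  35*sqrt( 6) , 80*sqrt( 15) ] 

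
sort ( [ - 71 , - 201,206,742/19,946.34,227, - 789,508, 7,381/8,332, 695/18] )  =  [-789  , - 201, - 71,7,695/18,  742/19,381/8,206,227, 332, 508,946.34]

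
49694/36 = 1380 + 7/18 = 1380.39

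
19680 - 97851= - 78171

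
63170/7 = 9024 +2/7=9024.29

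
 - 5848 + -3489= - 9337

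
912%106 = 64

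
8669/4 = 2167 + 1/4 = 2167.25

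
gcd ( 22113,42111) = 9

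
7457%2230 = 767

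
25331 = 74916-49585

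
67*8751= 586317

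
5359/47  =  5359/47 = 114.02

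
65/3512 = 65/3512 = 0.02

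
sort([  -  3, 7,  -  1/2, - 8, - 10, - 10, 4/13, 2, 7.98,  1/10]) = [ - 10, - 10, - 8, - 3,-1/2,1/10, 4/13 , 2,7, 7.98]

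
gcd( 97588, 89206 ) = 2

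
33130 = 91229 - 58099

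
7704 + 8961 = 16665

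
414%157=100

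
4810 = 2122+2688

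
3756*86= 323016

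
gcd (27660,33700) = 20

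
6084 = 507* 12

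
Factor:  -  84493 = - 19^1*4447^1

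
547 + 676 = 1223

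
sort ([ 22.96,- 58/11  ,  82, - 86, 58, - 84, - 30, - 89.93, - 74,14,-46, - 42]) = [ - 89.93,-86, - 84, - 74,- 46, - 42,-30,-58/11, 14,22.96,58,82] 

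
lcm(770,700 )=7700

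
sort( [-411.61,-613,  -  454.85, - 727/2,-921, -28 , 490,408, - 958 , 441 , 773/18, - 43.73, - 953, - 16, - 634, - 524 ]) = [ - 958, - 953, - 921 , - 634, - 613, - 524, - 454.85 , - 411.61, - 727/2 ,-43.73,-28, - 16, 773/18,408, 441 , 490]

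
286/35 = 286/35 = 8.17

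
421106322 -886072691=-464966369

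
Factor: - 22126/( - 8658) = 3^(  -  2)*23^1  =  23/9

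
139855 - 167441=- 27586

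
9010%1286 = 8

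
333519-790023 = - 456504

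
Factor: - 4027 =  - 4027^1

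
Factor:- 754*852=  - 642408 = - 2^3*3^1* 13^1*29^1*71^1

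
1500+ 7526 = 9026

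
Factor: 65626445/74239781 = 5^1*7^(- 1)*11^( - 1)*41^1 *113^1 * 2833^1*964153^ (  -  1) 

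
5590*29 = 162110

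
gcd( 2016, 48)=48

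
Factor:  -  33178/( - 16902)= 3^( - 3)*53^1 = 53/27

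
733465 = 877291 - 143826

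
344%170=4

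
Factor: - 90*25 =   -  2^1*3^2*5^3 = -  2250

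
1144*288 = 329472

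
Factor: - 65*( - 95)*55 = 5^3*11^1*13^1*19^1 = 339625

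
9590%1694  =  1120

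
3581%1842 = 1739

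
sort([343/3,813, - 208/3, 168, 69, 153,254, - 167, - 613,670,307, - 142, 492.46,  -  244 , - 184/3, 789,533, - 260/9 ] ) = [ -613,  -  244, - 167, - 142, - 208/3,  -  184/3, - 260/9 , 69,  343/3, 153,168, 254, 307,  492.46, 533 , 670,789,  813 ] 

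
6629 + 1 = 6630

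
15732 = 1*15732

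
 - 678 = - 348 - 330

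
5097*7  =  35679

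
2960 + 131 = 3091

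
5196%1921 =1354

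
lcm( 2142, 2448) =17136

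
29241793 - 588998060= - 559756267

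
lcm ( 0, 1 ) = 0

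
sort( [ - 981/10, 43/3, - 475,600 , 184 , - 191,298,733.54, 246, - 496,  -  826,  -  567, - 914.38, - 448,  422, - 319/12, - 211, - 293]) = [ - 914.38, - 826 ,-567, - 496, - 475 ,-448, - 293, - 211,  -  191, - 981/10, - 319/12, 43/3, 184,246,298,  422,  600, 733.54 ]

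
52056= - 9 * ( - 5784 )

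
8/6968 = 1/871=0.00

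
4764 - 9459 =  - 4695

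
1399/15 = 93 + 4/15= 93.27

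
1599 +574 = 2173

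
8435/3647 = 1205/521 = 2.31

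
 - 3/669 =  - 1/223 = - 0.00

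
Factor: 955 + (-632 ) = 323= 17^1 * 19^1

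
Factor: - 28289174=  - 2^1 * 31^1 * 53^1*8609^1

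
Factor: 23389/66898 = 2^( - 1)* 13^( - 1) * 19^1*31^( -1)*83^( -1)* 1231^1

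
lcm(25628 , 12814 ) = 25628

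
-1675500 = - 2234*750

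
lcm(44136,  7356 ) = 44136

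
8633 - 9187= -554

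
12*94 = 1128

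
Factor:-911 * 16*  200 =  - 2^7*5^2*911^1 = - 2915200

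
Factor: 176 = 2^4*11^1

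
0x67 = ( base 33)34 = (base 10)103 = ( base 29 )3g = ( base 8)147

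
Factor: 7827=3^1  *2609^1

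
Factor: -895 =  - 5^1*179^1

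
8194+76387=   84581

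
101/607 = 101/607 = 0.17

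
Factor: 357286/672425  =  2^1*5^( - 2)*13^( - 1 )*2069^( - 1 )*178643^1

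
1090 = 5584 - 4494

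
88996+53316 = 142312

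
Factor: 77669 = 101^1*769^1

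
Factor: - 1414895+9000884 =3^1*2528663^1 = 7585989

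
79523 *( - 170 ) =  - 13518910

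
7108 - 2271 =4837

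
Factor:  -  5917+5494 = - 423=   -  3^2 * 47^1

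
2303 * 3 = 6909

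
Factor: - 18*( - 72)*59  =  2^4*3^4 * 59^1=76464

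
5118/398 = 2559/199 = 12.86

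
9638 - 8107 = 1531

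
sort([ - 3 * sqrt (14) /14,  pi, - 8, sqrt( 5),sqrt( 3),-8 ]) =[ - 8,  -  8, - 3 * sqrt( 14) /14,sqrt( 3), sqrt( 5), pi ] 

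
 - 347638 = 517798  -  865436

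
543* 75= 40725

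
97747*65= 6353555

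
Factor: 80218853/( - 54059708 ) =-2^ ( - 2 ) * 11^1 * 13^1* 71^1*  7901^1*13514927^(  -  1)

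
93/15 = 31/5  =  6.20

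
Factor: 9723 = 3^1*7^1*463^1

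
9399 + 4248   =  13647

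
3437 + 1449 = 4886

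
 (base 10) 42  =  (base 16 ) 2A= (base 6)110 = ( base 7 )60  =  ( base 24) 1I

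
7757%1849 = 361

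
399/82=399/82  =  4.87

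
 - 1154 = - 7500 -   -  6346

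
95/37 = 95/37 = 2.57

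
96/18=5 + 1/3 = 5.33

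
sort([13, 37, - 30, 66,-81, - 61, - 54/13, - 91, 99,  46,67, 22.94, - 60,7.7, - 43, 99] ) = [-91, - 81, - 61, - 60,- 43, - 30, - 54/13,7.7,13, 22.94,37, 46,  66, 67, 99, 99 ]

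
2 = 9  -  7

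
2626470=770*3411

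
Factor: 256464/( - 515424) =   -  411/826=- 2^( - 1 ) * 3^1*7^( - 1)*59^( - 1 )*137^1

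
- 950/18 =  - 53  +  2/9 = - 52.78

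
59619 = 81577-21958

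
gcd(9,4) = 1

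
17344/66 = 262+26/33 = 262.79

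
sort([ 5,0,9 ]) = [0, 5, 9 ] 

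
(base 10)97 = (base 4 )1201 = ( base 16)61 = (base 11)89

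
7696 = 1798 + 5898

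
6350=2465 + 3885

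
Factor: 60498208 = 2^5 * 311^1*6079^1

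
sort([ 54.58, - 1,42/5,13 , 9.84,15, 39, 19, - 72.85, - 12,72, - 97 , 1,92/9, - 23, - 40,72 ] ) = [ - 97, - 72.85, - 40, - 23, - 12, - 1 , 1,42/5,9.84,92/9, 13,15,19,39, 54.58,72,72 ]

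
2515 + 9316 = 11831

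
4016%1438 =1140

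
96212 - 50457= 45755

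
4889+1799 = 6688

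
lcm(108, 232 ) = 6264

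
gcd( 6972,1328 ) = 332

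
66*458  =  30228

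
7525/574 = 1075/82= 13.11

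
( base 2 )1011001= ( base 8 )131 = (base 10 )89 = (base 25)3e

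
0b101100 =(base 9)48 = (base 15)2E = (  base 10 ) 44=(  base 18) 28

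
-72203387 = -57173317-15030070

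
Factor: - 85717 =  - 85717^1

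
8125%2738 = 2649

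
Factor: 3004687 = 7^1*429241^1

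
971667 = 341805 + 629862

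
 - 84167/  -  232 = 84167/232 = 362.79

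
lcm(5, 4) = 20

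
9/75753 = 1/8417  =  0.00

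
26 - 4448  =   - 4422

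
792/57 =13 + 17/19 = 13.89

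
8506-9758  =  -1252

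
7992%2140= 1572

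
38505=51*755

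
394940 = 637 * 620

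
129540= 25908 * 5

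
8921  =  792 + 8129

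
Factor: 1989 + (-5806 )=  - 3817 = - 11^1*347^1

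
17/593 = 17/593 =0.03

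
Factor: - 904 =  - 2^3*113^1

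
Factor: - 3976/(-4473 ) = 2^3*3^( -2) = 8/9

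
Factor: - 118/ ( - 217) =2^1*7^ ( - 1) *31^( - 1)*59^1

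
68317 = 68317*1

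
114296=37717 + 76579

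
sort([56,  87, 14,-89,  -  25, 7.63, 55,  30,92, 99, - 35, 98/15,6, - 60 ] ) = [-89, - 60, - 35,-25,6, 98/15,7.63, 14, 30, 55,56,87,92, 99]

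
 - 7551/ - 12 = 629 + 1/4 = 629.25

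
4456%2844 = 1612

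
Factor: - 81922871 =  - 81922871^1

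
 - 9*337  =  - 3033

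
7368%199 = 5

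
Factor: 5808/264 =2^1*11^1 = 22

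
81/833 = 81/833 = 0.10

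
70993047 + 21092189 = 92085236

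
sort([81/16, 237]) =[ 81/16, 237 ] 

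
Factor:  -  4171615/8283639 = -3^( - 1)*  5^1*7^1*13^(  -  1 )*19^( - 1)* 1597^( - 1)*17027^1  =  - 595945/1183377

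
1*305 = 305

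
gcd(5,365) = 5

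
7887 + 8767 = 16654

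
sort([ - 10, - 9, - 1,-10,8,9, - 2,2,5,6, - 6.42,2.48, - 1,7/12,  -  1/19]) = [ - 10, - 10, - 9, - 6.42, - 2, - 1, -1,-1/19  ,  7/12,2,2.48,5,6,  8, 9]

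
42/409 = 42/409 = 0.10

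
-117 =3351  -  3468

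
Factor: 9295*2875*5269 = 5^4*11^2 * 13^2* 23^1*479^1 = 140804145625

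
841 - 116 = 725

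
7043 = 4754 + 2289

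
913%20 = 13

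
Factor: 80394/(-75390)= - 5^( - 1) * 7^( - 1 ) * 359^( - 1) * 13399^1 = - 13399/12565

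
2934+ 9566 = 12500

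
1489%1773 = 1489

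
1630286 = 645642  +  984644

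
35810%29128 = 6682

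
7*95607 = 669249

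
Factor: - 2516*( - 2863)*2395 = 17251922660 = 2^2*5^1*7^1*17^1*37^1*409^1*479^1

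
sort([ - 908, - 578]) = [ - 908,-578]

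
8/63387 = 8/63387 = 0.00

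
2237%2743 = 2237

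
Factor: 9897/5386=2^( - 1)* 3^1*2693^( - 1)*3299^1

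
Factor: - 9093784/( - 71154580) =2^1*5^( - 1)*419^( - 1)*1213^(- 1)*162389^1 = 324778/2541235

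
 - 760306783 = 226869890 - 987176673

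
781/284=11/4 =2.75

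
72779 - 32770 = 40009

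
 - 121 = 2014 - 2135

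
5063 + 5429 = 10492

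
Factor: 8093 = 8093^1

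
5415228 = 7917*684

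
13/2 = 6 + 1/2 = 6.50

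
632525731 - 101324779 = 531200952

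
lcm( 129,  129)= 129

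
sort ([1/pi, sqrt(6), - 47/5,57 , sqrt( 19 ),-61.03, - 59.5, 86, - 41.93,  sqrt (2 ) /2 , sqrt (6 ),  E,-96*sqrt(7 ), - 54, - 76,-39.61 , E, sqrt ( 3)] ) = [-96*sqrt(7),-76, - 61.03, - 59.5, - 54, - 41.93,-39.61,- 47/5,1/pi , sqrt ( 2 )/2,sqrt(3),sqrt ( 6 ), sqrt(6), E,  E,sqrt (19), 57, 86]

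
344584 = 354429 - 9845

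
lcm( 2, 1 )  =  2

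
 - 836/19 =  - 44 = -44.00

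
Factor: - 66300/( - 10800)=221/36 = 2^( - 2)*3^( - 2)*13^1*17^1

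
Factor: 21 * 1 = 21  =  3^1*7^1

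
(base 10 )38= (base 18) 22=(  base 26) 1C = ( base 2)100110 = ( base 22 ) 1g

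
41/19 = 41/19 = 2.16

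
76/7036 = 19/1759  =  0.01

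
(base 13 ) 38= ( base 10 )47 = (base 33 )1E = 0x2f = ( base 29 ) 1I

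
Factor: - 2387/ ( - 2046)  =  7/6 = 2^( -1) * 3^( - 1 )*7^1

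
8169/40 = 8169/40 =204.22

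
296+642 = 938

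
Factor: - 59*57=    - 3363 = -3^1*19^1*59^1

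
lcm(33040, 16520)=33040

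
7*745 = 5215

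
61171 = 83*737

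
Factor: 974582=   2^1*7^1*67^1 * 1039^1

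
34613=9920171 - 9885558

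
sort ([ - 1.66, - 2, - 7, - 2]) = [ - 7, - 2, - 2, - 1.66 ]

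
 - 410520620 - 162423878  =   - 572944498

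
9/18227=9/18227 = 0.00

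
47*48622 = 2285234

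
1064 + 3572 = 4636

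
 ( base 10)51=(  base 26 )1P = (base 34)1H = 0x33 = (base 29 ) 1M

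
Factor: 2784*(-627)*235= - 410208480 = - 2^5*3^2*5^1*11^1*19^1*29^1*47^1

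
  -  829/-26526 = 829/26526 =0.03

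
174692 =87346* 2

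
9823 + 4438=14261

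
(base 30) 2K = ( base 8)120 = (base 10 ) 80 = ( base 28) 2o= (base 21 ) 3H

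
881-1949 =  - 1068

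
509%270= 239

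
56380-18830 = 37550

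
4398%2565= 1833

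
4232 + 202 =4434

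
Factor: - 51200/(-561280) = 2^4*5^1*877^ ( - 1) = 80/877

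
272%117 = 38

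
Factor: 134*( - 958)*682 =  - 2^3*11^1*31^1*67^1*479^1 =-87549704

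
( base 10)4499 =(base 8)10623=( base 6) 32455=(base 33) 44b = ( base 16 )1193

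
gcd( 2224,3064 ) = 8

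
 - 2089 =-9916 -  - 7827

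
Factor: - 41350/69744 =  - 2^( -3)*3^( - 1)*5^2*827^1*1453^( - 1) = - 20675/34872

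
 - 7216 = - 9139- - 1923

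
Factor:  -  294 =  - 2^1 * 3^1 * 7^2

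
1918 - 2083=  - 165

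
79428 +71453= 150881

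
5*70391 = 351955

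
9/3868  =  9/3868= 0.00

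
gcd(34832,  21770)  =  4354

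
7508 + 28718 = 36226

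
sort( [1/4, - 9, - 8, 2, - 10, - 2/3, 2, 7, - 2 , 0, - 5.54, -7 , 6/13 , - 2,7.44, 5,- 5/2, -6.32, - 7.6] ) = [  -  10, - 9,  -  8,-7.6 , - 7, - 6.32, - 5.54, - 5/2 , - 2,-2,  -  2/3,0,1/4,6/13, 2,2,5, 7,7.44 ]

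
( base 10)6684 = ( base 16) 1a1c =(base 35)5FY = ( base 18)12B6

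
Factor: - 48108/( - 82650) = 422/725 =2^1 * 5^( - 2)*29^( -1 ) * 211^1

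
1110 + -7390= - 6280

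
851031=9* 94559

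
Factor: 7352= 2^3 * 919^1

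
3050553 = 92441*33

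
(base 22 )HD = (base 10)387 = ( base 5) 3022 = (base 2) 110000011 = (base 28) dn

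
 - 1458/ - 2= 729/1 = 729.00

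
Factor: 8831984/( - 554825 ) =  - 2^4 * 5^( - 2 )*7^1*22193^( - 1)*78857^1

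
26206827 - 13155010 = 13051817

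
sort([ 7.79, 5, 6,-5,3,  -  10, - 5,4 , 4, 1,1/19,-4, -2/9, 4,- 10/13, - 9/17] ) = [ - 10,-5, - 5, - 4 ,-10/13,-9/17, -2/9, 1/19,  1, 3, 4,4, 4, 5, 6,  7.79 ] 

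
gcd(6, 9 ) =3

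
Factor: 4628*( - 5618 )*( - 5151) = 2^3*3^1 * 13^1 *17^1*53^2 * 89^1*101^1 = 133926535704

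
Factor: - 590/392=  - 295/196 = -2^( - 2) * 5^1*7^(  -  2)*59^1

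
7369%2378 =235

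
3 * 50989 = 152967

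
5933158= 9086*653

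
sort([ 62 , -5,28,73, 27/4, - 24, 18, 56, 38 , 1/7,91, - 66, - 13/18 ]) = [- 66, - 24, - 5 , - 13/18, 1/7, 27/4 , 18,28 , 38 , 56 , 62, 73,  91] 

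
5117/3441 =1 +1676/3441 = 1.49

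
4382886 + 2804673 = 7187559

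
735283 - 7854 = 727429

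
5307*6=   31842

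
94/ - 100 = -1 + 3/50 = -  0.94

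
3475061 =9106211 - 5631150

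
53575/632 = 84 + 487/632 = 84.77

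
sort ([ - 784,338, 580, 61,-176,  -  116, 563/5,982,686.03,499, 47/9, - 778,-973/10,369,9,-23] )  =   [ -784, - 778,  -  176, - 116, - 973/10, - 23,47/9, 9,61,563/5,338, 369, 499,580, 686.03,982]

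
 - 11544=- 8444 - 3100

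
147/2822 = 147/2822 = 0.05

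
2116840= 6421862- 4305022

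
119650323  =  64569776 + 55080547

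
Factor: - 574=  -2^1*7^1*41^1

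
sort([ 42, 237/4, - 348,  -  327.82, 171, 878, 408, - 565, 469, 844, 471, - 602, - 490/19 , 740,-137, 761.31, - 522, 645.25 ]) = [ - 602  , - 565, - 522,-348, - 327.82, -137, - 490/19,  42,237/4, 171, 408, 469,471 , 645.25 , 740  ,  761.31,  844,878] 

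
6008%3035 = 2973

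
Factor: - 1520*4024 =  - 2^7*5^1 * 19^1*503^1 = - 6116480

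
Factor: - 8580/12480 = - 11/16 = - 2^( - 4)*11^1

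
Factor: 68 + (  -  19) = 7^2 = 49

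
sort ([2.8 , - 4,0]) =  [ - 4,0, 2.8] 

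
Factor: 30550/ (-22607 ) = -50/37 = - 2^1 * 5^2 *37^(-1 ) 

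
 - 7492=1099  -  8591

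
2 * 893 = 1786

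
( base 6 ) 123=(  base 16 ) 33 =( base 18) 2f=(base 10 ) 51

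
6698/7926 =3349/3963 = 0.85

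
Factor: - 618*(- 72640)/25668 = 2^5*3^( - 1)*5^1 * 23^ (  -  1)*31^ ( - 1 )*103^1* 227^1 = 3740960/2139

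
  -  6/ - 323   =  6/323 = 0.02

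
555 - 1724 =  - 1169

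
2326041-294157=2031884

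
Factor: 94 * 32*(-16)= - 48128 = -2^10*47^1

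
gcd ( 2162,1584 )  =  2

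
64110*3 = 192330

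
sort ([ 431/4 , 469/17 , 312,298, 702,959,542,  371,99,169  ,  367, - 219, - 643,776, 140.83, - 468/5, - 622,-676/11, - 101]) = [ - 643, -622, - 219  , - 101, - 468/5, - 676/11, 469/17,99,  431/4, 140.83, 169,  298, 312, 367, 371 , 542,702,  776,  959] 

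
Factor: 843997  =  7^1  *  11^1*97^1*113^1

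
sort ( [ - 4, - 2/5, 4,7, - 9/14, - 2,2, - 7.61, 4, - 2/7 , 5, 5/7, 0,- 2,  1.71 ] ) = [ - 7.61, - 4,  -  2,  -  2, -9/14, - 2/5,-2/7,0, 5/7,  1.71, 2, 4,4, 5,7]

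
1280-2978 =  - 1698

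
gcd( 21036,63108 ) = 21036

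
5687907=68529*83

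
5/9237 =5/9237 = 0.00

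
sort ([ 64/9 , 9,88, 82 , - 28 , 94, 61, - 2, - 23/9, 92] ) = [  -  28, - 23/9, - 2, 64/9, 9,  61 , 82 , 88, 92,94]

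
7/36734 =7/36734  =  0.00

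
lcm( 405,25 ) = 2025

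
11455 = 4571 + 6884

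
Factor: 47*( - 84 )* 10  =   -39480 = -2^3*3^1 * 5^1*7^1 * 47^1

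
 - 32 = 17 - 49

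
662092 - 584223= 77869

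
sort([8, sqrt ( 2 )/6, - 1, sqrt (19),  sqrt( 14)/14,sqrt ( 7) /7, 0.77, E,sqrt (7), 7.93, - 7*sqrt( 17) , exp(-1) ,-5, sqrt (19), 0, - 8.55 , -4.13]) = [ - 7*sqrt ( 17) , -8.55, - 5, - 4.13,-1, 0, sqrt( 2 )/6,sqrt( 14)/14,  exp( - 1),  sqrt( 7) /7, 0.77,sqrt(7 ), E , sqrt( 19),sqrt( 19 ),7.93, 8]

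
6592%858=586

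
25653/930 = 8551/310 = 27.58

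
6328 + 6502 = 12830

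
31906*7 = 223342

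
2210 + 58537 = 60747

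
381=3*127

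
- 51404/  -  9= 5711 + 5/9 = 5711.56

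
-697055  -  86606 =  - 783661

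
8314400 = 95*87520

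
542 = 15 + 527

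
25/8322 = 25/8322 = 0.00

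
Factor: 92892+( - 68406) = 24486 =2^1*3^1*  7^1*11^1*53^1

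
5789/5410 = 1+379/5410 = 1.07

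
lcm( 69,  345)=345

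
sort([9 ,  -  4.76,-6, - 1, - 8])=[-8,  -  6,-4.76, - 1,9]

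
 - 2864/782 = -1432/391 = -3.66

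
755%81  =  26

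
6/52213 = 6/52213 = 0.00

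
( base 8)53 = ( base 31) 1c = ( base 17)29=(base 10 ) 43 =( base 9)47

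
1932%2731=1932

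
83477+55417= 138894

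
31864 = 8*3983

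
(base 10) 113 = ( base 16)71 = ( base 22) 53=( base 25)4d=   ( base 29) 3Q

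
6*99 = 594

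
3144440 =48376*65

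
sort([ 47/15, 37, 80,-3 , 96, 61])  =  [ - 3,47/15, 37, 61, 80, 96]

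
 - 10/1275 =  - 2/255= - 0.01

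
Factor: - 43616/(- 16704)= 47/18 = 2^( - 1 ) * 3^(-2)*47^1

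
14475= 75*193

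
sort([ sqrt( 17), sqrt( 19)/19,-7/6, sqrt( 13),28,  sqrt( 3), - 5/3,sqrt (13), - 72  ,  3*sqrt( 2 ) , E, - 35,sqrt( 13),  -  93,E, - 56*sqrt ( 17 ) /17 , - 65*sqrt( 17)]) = [ - 65*sqrt( 17 ),  -  93, - 72,-35,-56*sqrt( 17 )/17, - 5/3, - 7/6,sqrt ( 19 )/19, sqrt(  3),E, E, sqrt( 13), sqrt( 13),sqrt( 13),sqrt( 17),3*sqrt( 2), 28 ] 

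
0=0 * 224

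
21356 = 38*562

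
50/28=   1 + 11/14  =  1.79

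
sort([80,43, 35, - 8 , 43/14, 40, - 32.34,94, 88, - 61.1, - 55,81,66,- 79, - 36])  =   [ - 79, - 61.1, - 55, - 36,-32.34, - 8,43/14, 35, 40,43,66, 80 , 81 , 88 , 94]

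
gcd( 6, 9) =3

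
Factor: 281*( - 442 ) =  -2^1*13^1 * 17^1*281^1=- 124202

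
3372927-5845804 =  - 2472877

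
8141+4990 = 13131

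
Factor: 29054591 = 19^1 * 1529189^1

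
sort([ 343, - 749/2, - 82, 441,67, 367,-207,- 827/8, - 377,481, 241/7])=[ - 377,  -  749/2 ,-207, - 827/8  , - 82, 241/7,67,343, 367,441,481] 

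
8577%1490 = 1127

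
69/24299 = 69/24299=0.00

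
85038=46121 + 38917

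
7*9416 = 65912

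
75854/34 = 2231 = 2231.00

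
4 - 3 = 1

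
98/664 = 49/332 = 0.15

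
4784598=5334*897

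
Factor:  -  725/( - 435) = 3^( - 1)*5^1 = 5/3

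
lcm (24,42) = 168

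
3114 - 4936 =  - 1822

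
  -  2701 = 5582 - 8283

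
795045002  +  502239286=1297284288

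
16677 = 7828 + 8849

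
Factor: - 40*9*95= - 34200 = - 2^3*3^2*5^2*19^1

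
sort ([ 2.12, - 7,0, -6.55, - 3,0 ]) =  [ - 7,  -  6.55, - 3,0 , 0, 2.12 ] 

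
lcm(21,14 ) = 42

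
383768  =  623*616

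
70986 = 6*11831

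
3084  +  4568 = 7652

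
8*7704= 61632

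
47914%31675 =16239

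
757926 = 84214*9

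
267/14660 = 267/14660= 0.02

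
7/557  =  7/557  =  0.01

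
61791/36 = 20597/12  =  1716.42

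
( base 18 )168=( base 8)670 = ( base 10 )440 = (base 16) 1B8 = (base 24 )I8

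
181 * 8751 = 1583931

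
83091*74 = 6148734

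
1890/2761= 1890/2761=0.68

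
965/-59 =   -  965/59 = - 16.36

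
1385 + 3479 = 4864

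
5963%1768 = 659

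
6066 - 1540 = 4526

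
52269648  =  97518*536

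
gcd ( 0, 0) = 0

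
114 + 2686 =2800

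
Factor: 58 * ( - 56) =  - 2^4*7^1 * 29^1 = -3248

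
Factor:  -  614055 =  - 3^1 * 5^1*  13^1 * 47^1*67^1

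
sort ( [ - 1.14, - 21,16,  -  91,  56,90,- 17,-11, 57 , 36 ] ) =[-91, - 21,  -  17  , - 11, - 1.14,16, 36, 56, 57,90 ] 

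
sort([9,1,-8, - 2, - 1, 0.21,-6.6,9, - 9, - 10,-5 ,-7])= [-10, - 9, -8,-7,-6.6 ,-5 , - 2, - 1, 0.21,1,9,9 ] 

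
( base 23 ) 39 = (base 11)71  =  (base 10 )78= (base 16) 4E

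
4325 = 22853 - 18528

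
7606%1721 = 722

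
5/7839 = 5/7839 = 0.00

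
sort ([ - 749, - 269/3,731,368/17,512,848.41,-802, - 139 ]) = [ - 802, - 749, - 139, - 269/3,368/17,512, 731,848.41 ]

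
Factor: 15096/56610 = 4/15 = 2^2*3^( - 1 ) * 5^( - 1)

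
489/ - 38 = - 13 + 5/38 = - 12.87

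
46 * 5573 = 256358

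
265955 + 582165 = 848120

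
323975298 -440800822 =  - 116825524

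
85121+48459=133580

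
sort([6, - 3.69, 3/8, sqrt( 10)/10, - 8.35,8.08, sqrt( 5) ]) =[ - 8.35, - 3.69,sqrt(10) /10,  3/8, sqrt( 5), 6,8.08 ]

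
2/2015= 2/2015=0.00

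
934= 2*467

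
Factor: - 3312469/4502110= -2^(-1)*5^( - 1)*17^( - 1)*71^( - 1 )*373^( - 1)  *  1601^1*2069^1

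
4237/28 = 151 + 9/28 = 151.32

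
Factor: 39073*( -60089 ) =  - 41^1*953^1*60089^1 = -2347857497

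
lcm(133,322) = 6118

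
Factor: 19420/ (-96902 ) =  - 2^1*5^1 * 13^( - 1)*971^1*3727^( - 1 )  =  -9710/48451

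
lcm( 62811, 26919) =188433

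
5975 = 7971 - 1996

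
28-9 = 19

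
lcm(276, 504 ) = 11592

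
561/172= 561/172 = 3.26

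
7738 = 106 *73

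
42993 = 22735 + 20258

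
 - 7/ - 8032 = 7/8032  =  0.00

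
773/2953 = 773/2953 = 0.26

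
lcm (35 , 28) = 140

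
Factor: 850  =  2^1 * 5^2*17^1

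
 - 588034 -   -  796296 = 208262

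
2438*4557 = 11109966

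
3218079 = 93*34603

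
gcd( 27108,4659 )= 3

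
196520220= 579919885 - 383399665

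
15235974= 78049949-62813975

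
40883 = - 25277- - 66160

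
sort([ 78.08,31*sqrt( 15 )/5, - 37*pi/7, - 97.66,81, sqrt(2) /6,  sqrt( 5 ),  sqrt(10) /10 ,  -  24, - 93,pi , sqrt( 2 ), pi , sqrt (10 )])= [ - 97.66, - 93, - 24, - 37  *  pi/7,sqrt(2)/6,sqrt( 10 ) /10, sqrt( 2 ),sqrt( 5), pi, pi,sqrt(10 ),31*sqrt( 15)/5,  78.08,81] 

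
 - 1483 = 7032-8515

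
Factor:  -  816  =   - 2^4*3^1*17^1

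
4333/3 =1444+1/3 = 1444.33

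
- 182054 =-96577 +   -  85477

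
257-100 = 157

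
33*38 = 1254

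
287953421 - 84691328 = 203262093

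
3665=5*733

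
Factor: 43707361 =43707361^1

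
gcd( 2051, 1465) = 293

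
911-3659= - 2748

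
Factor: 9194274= 2^1 * 3^2*510793^1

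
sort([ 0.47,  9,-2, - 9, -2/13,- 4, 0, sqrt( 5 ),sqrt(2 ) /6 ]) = [-9,-4,-2,- 2/13,  0,sqrt( 2 )/6,0.47, sqrt(5),9]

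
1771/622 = 1771/622 = 2.85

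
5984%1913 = 245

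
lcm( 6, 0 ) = 0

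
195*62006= 12091170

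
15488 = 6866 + 8622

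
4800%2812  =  1988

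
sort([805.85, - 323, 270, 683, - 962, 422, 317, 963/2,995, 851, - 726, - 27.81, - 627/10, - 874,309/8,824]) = [ - 962, - 874,- 726 ,- 323, - 627/10, - 27.81,309/8, 270, 317,422, 963/2, 683,805.85, 824,  851 , 995]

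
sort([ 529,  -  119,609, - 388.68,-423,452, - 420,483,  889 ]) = [  -  423, - 420,- 388.68 ,-119,452 , 483,529,609 , 889 ] 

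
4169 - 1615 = 2554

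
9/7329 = 3/2443 = 0.00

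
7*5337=37359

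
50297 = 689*73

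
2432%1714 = 718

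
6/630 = 1/105=   0.01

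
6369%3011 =347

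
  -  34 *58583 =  - 1991822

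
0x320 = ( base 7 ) 2222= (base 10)800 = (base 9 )1078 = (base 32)P0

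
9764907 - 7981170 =1783737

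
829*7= 5803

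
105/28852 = 105/28852 = 0.00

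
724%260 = 204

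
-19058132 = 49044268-68102400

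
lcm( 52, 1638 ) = 3276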